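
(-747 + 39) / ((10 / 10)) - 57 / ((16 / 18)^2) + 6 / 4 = -49833 / 64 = -778.64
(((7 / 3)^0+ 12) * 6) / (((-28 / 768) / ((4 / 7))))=-59904 / 49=-1222.53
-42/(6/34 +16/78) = -27846/253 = -110.06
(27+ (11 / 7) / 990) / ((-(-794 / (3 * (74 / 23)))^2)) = -23288059 / 5836261270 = -0.00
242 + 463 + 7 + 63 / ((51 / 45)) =13049 / 17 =767.59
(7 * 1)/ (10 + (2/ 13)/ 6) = 273/ 391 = 0.70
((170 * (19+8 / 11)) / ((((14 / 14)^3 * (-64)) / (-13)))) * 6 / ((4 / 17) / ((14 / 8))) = 85603245 / 2816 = 30398.88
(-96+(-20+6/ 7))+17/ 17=-799/ 7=-114.14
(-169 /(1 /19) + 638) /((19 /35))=-90055 /19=-4739.74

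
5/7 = 0.71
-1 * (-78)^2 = -6084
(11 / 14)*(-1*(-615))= 6765 / 14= 483.21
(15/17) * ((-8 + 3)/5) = -15/17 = -0.88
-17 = -17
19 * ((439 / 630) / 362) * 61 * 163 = 82934563 / 228060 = 363.65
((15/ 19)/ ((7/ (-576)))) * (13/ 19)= -112320/ 2527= -44.45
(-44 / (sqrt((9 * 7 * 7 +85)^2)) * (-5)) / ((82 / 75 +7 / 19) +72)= 156750 / 27531629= 0.01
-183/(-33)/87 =61/957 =0.06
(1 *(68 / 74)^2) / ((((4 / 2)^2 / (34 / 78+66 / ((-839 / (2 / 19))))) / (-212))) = -16288036532 / 851105931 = -19.14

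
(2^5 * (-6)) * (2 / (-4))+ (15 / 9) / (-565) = 32543 / 339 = 96.00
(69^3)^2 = 107918163081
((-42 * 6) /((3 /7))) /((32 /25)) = -3675 /8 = -459.38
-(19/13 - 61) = 774/13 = 59.54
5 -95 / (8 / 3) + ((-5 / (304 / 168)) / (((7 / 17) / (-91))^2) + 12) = -20516051 / 152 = -134974.02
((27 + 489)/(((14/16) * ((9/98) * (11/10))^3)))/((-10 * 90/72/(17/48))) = -15725973760/970299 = -16207.35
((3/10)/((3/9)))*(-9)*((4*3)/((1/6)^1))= -2916/5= -583.20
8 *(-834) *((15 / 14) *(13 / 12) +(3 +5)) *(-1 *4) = 1711368 / 7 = 244481.14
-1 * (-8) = 8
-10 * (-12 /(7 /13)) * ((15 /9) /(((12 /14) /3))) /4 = 325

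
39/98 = 0.40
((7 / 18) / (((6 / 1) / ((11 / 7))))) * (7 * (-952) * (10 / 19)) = -183260 / 513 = -357.23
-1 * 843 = -843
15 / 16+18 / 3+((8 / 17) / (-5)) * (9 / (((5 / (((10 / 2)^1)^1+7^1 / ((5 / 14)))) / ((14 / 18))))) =125667 / 34000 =3.70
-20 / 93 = -0.22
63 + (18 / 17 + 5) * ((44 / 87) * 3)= 35591 / 493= 72.19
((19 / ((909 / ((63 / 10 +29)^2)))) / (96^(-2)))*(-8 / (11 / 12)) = -58185424896 / 27775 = -2094884.78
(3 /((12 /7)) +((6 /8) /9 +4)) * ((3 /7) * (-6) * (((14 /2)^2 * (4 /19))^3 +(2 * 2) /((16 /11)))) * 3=-1358711685 /27436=-49522.95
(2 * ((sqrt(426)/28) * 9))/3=3 * sqrt(426)/14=4.42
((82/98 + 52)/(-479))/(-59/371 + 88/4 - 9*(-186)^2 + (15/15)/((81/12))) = 0.00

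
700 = 700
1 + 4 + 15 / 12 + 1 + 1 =33 / 4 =8.25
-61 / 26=-2.35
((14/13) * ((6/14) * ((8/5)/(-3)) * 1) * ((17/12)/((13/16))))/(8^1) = -136/2535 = -0.05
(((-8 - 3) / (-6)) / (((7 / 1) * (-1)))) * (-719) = 7909 / 42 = 188.31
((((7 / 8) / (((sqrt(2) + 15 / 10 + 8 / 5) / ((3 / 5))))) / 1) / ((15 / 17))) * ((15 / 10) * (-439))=-4858413 / 30440 + 156723 * sqrt(2) / 3044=-86.79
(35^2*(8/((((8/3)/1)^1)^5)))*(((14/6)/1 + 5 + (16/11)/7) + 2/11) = 3161025/5632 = 561.26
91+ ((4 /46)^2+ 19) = 58194 /529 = 110.01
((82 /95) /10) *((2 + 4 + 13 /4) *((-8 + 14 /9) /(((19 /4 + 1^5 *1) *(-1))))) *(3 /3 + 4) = 87986 /19665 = 4.47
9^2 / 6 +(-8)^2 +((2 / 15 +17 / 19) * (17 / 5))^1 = 230837 / 2850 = 81.00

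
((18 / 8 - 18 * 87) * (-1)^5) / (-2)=-6255 / 8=-781.88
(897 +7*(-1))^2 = 792100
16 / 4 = 4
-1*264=-264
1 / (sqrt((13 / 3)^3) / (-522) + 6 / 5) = 508950 * sqrt(39) / 264799523 + 220712040 / 264799523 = 0.85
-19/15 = -1.27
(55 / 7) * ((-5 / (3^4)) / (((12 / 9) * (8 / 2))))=-275 / 3024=-0.09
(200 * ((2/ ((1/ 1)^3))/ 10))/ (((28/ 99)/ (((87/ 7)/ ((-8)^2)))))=43065/ 1568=27.46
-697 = -697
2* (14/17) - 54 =-890/17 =-52.35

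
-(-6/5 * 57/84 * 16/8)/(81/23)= 437/945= 0.46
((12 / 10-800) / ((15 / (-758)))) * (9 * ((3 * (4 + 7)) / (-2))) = -149858874 / 25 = -5994354.96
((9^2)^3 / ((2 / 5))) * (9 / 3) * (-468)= -1865357910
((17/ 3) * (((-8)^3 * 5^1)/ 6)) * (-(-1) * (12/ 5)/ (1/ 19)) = -330752/ 3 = -110250.67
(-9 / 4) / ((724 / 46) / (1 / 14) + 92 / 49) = -10143 / 1001792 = -0.01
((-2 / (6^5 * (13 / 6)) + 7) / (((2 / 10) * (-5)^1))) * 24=-58967 / 351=-168.00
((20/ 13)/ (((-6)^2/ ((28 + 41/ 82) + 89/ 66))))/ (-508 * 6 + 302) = -4925/ 10602306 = -0.00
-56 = -56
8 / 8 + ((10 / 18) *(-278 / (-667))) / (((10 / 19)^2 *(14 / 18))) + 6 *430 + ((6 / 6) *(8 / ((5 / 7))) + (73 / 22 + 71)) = 685024521 / 256795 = 2667.59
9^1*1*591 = 5319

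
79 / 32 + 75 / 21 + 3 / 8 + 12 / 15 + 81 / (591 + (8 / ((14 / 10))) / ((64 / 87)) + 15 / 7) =30779339 / 4187680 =7.35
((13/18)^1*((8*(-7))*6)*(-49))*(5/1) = 178360/3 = 59453.33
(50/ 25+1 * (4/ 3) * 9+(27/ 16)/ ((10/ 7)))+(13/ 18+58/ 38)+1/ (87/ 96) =14705011/ 793440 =18.53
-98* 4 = -392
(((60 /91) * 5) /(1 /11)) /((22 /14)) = 23.08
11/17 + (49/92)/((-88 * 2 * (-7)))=178231/275264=0.65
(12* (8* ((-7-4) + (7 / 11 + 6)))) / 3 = -139.64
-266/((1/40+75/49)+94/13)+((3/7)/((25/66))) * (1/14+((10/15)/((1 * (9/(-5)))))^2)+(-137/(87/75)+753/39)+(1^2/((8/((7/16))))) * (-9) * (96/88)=-20072304519148667/155153293495200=-129.37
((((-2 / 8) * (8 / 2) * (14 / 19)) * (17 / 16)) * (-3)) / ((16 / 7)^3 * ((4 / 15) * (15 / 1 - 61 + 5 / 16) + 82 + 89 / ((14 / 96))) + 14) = 12857355 / 44536401584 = 0.00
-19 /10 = -1.90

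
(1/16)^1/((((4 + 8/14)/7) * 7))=7/512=0.01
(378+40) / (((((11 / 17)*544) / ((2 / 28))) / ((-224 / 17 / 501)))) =-19 / 8517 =-0.00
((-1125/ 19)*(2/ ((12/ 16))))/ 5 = -600/ 19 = -31.58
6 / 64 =3 / 32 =0.09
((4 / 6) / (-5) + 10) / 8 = 37 / 30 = 1.23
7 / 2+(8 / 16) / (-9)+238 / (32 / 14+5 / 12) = 186965 / 2043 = 91.51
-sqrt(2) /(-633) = sqrt(2) /633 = 0.00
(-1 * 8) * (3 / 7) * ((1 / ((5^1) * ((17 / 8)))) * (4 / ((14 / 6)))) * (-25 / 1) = 11520 / 833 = 13.83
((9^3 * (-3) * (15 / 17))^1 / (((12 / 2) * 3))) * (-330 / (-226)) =-601425 / 3842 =-156.54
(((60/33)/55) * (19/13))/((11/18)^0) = 76/1573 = 0.05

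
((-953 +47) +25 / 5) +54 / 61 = -900.11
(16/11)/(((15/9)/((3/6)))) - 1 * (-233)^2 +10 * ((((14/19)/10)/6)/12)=-2042335379/37620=-54288.55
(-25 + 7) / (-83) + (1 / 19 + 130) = 205435 / 1577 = 130.27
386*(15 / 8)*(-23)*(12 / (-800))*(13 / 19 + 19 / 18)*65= 28236.57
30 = 30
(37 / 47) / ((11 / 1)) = 37 / 517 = 0.07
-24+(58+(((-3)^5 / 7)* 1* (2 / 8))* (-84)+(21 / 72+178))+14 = 22927 / 24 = 955.29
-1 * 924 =-924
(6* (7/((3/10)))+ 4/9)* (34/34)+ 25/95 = 24061/171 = 140.71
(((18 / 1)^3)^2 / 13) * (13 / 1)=34012224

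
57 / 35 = 1.63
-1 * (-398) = 398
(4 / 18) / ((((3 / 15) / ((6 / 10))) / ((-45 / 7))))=-30 / 7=-4.29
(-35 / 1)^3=-42875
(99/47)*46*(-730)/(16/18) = -7479945/94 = -79573.88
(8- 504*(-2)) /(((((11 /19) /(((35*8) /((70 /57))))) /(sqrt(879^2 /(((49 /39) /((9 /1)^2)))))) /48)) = 1671301403136*sqrt(39) /77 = 135549011913.05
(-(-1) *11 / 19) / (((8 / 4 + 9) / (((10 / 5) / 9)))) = 2 / 171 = 0.01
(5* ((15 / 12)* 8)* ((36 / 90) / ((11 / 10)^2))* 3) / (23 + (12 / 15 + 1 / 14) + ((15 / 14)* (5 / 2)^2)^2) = 31360000 / 43456303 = 0.72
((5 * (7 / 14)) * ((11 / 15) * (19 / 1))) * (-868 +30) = -87571 / 3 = -29190.33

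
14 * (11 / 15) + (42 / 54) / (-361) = 166747 / 16245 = 10.26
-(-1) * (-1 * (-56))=56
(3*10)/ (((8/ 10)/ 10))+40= 415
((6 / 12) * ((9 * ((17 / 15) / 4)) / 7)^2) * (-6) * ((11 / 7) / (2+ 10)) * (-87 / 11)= 226287 / 548800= 0.41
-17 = -17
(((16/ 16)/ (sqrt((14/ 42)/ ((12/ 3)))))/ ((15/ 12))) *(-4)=-32 *sqrt(3)/ 5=-11.09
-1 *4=-4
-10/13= -0.77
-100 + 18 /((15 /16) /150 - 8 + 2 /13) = -1668140 /16307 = -102.30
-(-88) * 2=176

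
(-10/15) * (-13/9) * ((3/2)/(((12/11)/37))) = 5291/108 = 48.99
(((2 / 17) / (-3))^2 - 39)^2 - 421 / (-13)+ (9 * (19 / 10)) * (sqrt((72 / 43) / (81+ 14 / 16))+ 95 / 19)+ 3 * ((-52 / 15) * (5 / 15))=1637.74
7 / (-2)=-7 / 2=-3.50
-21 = -21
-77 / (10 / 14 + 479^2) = -539 / 1606092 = -0.00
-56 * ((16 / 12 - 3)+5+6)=-1568 / 3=-522.67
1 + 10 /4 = 7 /2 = 3.50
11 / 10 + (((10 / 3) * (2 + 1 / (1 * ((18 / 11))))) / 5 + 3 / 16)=3.03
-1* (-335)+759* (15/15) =1094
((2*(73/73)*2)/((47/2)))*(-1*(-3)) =24/47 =0.51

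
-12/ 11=-1.09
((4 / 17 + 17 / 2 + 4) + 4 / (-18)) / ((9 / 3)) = 3829 / 918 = 4.17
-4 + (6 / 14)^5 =-66985 / 16807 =-3.99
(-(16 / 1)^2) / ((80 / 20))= -64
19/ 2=9.50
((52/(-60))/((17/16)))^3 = -8998912/16581375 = -0.54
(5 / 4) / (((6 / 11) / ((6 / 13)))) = 55 / 52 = 1.06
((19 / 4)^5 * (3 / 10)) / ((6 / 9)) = 22284891 / 20480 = 1088.13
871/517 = 1.68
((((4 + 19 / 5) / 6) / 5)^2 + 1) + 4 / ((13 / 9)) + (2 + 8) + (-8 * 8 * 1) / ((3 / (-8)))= 17989091 / 97500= 184.50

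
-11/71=-0.15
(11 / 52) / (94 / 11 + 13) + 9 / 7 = 111763 / 86268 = 1.30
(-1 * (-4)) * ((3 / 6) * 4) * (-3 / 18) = -1.33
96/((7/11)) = 1056/7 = 150.86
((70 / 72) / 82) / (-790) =-7 / 466416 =-0.00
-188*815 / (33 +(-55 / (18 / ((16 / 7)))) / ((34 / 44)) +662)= -32819724 / 146933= -223.37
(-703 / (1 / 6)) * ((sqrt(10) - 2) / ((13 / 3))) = 25308 / 13 - 12654 * sqrt(10) / 13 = -1131.34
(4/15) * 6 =1.60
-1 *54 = -54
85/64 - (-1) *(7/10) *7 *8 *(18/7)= 32681/320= 102.13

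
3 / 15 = 0.20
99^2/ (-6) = -3267/ 2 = -1633.50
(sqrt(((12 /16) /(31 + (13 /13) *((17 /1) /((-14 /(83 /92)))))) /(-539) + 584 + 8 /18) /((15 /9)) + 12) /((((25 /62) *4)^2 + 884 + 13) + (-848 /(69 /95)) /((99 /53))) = 78775092 /1802353147 + 596781 *sqrt(5140786380581698) /809914421901655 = 0.10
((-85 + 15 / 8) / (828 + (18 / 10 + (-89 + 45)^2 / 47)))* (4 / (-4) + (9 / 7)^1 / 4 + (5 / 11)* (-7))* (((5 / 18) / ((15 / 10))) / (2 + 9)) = 0.01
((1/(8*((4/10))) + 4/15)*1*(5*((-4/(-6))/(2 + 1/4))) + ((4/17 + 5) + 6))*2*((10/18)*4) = 666100/12393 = 53.75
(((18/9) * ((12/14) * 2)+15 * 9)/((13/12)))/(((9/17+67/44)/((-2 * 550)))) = -1913503680/27937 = -68493.53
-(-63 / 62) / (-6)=-21 / 124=-0.17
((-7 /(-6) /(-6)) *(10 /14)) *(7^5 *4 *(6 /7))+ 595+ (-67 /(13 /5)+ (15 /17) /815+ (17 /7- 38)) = -5650680572 /756483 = -7469.67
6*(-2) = -12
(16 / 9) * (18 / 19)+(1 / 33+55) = 56.71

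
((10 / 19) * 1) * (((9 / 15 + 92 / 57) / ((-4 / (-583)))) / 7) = 367873 / 15162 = 24.26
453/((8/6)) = 339.75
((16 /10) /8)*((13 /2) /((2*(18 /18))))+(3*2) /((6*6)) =49 /60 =0.82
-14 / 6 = -7 / 3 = -2.33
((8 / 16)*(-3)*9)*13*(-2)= 351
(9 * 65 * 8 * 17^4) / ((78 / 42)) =210472920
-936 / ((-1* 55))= 936 / 55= 17.02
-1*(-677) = 677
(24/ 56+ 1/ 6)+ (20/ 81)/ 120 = 1016/ 1701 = 0.60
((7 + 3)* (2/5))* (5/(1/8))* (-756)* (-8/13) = 967680/13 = 74436.92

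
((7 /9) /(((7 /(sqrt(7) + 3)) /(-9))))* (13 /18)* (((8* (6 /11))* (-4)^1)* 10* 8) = 33280* sqrt(7) /33 + 33280 /11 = 5693.65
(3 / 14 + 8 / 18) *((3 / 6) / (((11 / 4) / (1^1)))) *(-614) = -50962 / 693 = -73.54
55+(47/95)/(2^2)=20947/380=55.12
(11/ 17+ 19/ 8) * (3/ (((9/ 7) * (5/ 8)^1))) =11.28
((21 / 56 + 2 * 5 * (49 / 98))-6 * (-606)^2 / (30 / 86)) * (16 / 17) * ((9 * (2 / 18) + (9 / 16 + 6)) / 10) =-30571636513 / 6800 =-4495828.90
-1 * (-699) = 699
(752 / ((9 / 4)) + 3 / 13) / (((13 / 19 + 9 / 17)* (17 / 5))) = 3717445 / 45864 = 81.05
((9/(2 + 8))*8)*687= 24732/5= 4946.40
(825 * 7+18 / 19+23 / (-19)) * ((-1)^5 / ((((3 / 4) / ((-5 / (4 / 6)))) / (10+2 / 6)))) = 34013200 / 57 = 596722.81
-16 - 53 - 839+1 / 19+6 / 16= -137951 / 152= -907.57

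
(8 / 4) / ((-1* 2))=-1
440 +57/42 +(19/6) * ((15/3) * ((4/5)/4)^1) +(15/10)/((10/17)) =187771/420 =447.07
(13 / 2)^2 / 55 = 169 / 220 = 0.77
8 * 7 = 56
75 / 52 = 1.44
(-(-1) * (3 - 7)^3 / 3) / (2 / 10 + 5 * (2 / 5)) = -320 / 33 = -9.70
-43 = -43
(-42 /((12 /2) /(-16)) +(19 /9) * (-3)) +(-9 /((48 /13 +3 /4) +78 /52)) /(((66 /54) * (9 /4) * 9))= 119651 /1133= 105.61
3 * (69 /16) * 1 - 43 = -30.06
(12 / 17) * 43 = 516 / 17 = 30.35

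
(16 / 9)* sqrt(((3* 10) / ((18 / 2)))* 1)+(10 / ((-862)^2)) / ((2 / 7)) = 35 / 743044+16* sqrt(30) / 27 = 3.25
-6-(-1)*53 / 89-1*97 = -9114 / 89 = -102.40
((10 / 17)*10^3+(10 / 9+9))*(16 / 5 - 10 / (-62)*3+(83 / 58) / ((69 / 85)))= 309306827849 / 94907430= 3259.04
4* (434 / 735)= 248 / 105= 2.36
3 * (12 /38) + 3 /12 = 91 /76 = 1.20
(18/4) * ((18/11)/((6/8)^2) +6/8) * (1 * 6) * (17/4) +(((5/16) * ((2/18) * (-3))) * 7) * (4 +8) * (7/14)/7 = 73789/176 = 419.26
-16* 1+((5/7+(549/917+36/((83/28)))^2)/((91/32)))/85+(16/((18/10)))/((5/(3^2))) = 30235187325568/44807960222935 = 0.67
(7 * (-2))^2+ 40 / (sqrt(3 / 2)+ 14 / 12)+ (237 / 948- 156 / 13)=-607 / 4+ 144 * sqrt(6)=200.98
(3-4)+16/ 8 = 1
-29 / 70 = -0.41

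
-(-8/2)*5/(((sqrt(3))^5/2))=2.57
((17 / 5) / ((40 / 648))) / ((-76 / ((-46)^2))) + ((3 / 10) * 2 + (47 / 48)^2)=-1676603717 / 1094400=-1531.98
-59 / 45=-1.31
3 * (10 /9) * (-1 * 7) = -70 /3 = -23.33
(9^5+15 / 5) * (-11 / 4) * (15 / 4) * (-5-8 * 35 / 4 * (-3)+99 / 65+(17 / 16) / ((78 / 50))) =-8075641497 / 64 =-126181898.39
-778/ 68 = -389/ 34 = -11.44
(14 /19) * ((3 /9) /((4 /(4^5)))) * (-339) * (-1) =404992 /19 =21315.37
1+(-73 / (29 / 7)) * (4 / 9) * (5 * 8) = -81499 / 261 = -312.26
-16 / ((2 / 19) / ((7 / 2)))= -532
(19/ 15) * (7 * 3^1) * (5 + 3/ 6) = 1463/ 10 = 146.30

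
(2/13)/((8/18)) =9/26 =0.35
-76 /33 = -2.30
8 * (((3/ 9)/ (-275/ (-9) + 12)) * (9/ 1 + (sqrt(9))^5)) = 6048/ 383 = 15.79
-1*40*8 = -320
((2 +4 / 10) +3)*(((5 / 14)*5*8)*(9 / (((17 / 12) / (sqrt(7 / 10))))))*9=52488*sqrt(70) / 119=3690.30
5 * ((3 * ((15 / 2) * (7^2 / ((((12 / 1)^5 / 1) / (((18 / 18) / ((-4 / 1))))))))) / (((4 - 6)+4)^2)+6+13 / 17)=508702375 / 15040512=33.82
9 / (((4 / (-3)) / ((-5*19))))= 2565 / 4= 641.25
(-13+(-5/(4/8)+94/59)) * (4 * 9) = -45468/59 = -770.64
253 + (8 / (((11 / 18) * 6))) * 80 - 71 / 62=290805 / 682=426.40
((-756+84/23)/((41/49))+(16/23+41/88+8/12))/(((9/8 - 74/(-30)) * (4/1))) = -1116947015/17883052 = -62.46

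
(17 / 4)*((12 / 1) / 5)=51 / 5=10.20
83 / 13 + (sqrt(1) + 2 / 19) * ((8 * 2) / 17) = 31177 / 4199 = 7.42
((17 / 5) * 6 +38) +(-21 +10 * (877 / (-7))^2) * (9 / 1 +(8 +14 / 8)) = 2942760.31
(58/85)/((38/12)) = 348/1615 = 0.22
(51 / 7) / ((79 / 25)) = 1275 / 553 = 2.31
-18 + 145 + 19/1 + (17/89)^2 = 1156755/7921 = 146.04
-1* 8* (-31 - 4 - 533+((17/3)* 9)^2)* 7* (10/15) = -227696/3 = -75898.67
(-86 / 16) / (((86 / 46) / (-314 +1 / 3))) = 21643 / 24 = 901.79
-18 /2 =-9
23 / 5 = 4.60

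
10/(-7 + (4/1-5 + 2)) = -5/3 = -1.67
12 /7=1.71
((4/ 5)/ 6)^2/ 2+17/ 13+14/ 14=6776/ 2925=2.32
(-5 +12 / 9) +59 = 166 / 3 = 55.33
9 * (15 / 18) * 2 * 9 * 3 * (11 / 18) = 495 / 2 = 247.50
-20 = -20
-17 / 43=-0.40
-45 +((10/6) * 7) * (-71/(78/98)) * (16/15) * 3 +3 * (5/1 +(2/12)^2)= -1572593/468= -3360.24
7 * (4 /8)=7 /2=3.50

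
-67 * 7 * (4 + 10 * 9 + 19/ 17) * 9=-6825357/ 17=-401491.59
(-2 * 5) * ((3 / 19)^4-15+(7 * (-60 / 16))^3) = 754939753005 / 4170272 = 181028.90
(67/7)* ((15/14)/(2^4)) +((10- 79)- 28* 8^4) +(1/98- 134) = -180148067/1568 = -114890.35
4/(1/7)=28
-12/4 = -3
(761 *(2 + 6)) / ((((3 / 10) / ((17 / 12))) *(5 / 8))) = 413984 / 9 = 45998.22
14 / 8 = 7 / 4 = 1.75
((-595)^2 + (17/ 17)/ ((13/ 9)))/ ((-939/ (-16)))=73637344/ 12207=6032.39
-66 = -66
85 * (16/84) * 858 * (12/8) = 145860/7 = 20837.14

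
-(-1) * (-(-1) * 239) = 239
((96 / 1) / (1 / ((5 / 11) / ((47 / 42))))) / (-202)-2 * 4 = -427816 / 52217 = -8.19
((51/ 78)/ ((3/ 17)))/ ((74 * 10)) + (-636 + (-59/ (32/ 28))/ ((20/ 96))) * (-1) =10202645/ 11544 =883.81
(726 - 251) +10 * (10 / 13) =6275 / 13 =482.69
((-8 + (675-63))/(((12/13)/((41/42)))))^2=6477513289/15876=408006.63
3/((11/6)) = 18/11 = 1.64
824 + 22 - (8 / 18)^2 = 68510 / 81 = 845.80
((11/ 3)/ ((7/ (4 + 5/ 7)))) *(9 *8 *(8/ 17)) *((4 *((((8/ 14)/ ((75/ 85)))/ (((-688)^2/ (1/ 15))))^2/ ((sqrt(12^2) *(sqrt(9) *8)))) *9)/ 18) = 2057/ 425530775859840000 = 0.00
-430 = -430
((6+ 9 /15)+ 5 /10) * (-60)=-426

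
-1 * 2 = -2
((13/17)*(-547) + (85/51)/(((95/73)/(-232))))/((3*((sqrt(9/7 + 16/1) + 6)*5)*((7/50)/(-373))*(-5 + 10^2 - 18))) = 5171562940/9774303 - 2585781470*sqrt(7)/18660033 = 162.47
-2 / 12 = -1 / 6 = -0.17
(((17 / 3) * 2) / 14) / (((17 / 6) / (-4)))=-8 / 7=-1.14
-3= -3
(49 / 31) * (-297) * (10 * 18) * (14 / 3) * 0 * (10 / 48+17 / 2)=0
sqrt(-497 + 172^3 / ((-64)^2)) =sqrt(47699) / 8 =27.30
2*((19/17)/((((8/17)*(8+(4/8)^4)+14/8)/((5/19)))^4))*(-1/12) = -393040000/415668829393857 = -0.00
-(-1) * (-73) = -73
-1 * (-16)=16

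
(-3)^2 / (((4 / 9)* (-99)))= -9 / 44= -0.20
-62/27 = -2.30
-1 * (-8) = 8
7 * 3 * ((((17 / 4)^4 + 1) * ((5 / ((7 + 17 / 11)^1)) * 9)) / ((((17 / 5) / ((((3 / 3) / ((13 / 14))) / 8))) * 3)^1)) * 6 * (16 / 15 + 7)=245873347335 / 10636288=23116.46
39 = 39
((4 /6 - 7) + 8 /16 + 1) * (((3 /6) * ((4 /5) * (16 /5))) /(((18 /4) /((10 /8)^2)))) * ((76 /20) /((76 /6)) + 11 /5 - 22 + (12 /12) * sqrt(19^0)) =1073 /27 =39.74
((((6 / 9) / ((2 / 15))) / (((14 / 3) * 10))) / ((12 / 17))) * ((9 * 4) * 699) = 3819.54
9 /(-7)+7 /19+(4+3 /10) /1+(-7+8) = 5829 /1330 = 4.38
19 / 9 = 2.11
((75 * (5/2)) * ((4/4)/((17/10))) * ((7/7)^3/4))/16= 1875/1088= 1.72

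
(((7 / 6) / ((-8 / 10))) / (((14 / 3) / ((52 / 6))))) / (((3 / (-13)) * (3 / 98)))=41405 / 108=383.38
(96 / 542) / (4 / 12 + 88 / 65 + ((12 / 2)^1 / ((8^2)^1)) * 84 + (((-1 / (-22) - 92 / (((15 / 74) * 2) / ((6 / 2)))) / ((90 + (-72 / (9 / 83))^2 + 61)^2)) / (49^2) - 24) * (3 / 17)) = 6539873486957761991040 / 196684778820588775529077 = 0.03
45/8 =5.62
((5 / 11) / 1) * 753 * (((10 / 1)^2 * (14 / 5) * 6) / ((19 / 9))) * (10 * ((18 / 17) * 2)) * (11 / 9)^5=411587792000 / 26163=15731674.20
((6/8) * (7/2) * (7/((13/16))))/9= 98/39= 2.51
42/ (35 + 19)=0.78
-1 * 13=-13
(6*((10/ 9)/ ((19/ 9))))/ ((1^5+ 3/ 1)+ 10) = 30/ 133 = 0.23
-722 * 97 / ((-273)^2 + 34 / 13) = -910442 / 968911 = -0.94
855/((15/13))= 741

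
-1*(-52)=52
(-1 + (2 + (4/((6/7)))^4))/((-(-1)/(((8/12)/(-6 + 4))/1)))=-38497/243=-158.42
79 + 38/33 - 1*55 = 830/33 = 25.15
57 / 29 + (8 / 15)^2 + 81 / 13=719378 / 84825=8.48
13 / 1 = 13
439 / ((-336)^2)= 439 / 112896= 0.00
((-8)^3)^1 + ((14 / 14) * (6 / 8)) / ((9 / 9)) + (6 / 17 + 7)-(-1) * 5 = -33925 / 68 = -498.90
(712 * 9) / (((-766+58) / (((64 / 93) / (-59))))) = 11392 / 107911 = 0.11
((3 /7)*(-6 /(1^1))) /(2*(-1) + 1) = 18 /7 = 2.57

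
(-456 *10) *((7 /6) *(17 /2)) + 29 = -45191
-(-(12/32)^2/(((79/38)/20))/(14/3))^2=-6579225/78287104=-0.08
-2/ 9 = -0.22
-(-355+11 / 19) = 6734 / 19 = 354.42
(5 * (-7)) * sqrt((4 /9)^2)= -140 /9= -15.56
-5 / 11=-0.45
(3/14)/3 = 1/14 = 0.07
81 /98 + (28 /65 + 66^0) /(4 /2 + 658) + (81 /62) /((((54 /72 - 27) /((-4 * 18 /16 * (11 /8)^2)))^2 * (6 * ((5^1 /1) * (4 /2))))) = 184836327469 /222430208000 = 0.83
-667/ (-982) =667/ 982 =0.68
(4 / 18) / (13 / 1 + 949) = 1 / 4329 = 0.00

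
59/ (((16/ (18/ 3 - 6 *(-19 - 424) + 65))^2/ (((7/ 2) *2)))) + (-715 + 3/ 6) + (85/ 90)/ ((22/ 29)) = 304485443431/ 25344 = 12014103.67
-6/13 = -0.46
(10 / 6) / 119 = 5 / 357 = 0.01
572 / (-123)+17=1519 / 123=12.35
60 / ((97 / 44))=2640 / 97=27.22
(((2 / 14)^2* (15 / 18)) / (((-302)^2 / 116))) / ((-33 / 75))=-3625 / 73738434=-0.00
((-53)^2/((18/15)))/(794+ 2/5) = 70225/23832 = 2.95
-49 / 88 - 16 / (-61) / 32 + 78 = 415759 / 5368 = 77.45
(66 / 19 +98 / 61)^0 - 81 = -80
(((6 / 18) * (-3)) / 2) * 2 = -1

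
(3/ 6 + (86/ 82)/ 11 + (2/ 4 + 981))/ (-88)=-442925/ 39688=-11.16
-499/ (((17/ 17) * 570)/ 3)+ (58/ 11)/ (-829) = -4561401/ 1732610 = -2.63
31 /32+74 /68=1119 /544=2.06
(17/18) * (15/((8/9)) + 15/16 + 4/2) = 5389/288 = 18.71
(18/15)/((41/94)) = 564/205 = 2.75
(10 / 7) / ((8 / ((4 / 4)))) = 5 / 28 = 0.18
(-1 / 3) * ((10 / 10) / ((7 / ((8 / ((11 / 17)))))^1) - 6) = 326 / 231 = 1.41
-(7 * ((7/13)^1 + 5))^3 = -128024064/2197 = -58272.22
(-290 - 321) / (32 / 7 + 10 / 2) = -4277 / 67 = -63.84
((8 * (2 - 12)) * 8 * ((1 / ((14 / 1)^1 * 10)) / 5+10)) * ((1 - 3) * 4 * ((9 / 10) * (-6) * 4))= -193563648 / 175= -1106077.99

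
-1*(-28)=28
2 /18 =1 /9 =0.11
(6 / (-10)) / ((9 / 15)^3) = -25 / 9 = -2.78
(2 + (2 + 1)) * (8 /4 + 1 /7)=75 /7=10.71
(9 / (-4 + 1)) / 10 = -0.30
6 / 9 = 2 / 3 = 0.67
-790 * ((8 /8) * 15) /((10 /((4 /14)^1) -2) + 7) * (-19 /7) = 22515 /28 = 804.11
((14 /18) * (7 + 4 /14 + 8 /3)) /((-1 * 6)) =-209 /162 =-1.29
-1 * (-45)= 45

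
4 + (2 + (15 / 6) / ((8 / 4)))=29 / 4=7.25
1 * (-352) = -352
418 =418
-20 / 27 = -0.74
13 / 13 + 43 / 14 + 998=14029 / 14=1002.07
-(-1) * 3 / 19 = 0.16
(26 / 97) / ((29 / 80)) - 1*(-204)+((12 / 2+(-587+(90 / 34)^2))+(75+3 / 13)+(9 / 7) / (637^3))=-432479024162135829 / 1470902587492247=-294.02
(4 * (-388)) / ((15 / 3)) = -1552 / 5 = -310.40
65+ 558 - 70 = 553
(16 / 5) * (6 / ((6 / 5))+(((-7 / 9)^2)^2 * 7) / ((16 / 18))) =91934 / 3645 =25.22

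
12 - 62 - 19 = -69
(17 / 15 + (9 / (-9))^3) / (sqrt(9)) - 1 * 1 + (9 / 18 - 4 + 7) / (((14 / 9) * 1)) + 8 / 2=953 / 180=5.29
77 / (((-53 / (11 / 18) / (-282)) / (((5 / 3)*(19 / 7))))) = 540265 / 477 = 1132.63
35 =35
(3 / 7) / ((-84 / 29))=-29 / 196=-0.15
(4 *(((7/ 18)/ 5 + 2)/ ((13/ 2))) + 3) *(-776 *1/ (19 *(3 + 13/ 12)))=-7769312/ 181545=-42.80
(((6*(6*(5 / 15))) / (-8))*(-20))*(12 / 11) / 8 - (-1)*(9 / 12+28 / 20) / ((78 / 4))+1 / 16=146329 / 34320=4.26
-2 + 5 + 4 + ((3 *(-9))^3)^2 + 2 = 387420498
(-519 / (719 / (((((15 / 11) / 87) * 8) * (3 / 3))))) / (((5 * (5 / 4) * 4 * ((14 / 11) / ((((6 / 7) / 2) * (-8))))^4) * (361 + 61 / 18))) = -2062684901376 / 3942020184024545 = -0.00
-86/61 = -1.41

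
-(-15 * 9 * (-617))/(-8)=83295/8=10411.88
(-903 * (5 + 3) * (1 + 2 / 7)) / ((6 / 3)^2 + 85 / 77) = -238392 / 131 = -1819.79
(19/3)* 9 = 57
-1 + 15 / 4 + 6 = 35 / 4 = 8.75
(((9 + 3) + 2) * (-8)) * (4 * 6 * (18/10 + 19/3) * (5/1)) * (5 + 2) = -765184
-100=-100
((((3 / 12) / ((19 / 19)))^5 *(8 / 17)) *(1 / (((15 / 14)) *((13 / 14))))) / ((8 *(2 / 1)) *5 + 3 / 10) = 49 / 8518224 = 0.00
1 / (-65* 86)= -1 / 5590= -0.00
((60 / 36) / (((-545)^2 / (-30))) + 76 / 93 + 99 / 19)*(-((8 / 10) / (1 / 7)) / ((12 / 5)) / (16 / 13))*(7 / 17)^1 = -80606615089 / 17130881232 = -4.71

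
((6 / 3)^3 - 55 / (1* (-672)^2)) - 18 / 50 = 86251169 / 11289600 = 7.64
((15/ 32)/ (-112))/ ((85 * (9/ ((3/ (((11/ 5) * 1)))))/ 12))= -15/ 167552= -0.00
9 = 9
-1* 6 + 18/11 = -4.36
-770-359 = -1129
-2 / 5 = -0.40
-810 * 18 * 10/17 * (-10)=1458000/17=85764.71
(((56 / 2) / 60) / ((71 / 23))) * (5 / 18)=161 / 3834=0.04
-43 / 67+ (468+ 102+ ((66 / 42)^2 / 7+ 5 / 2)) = 26299961 / 45962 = 572.21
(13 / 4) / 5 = 0.65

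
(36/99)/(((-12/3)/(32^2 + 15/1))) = -1039/11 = -94.45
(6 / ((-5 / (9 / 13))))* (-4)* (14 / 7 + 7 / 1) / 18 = 108 / 65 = 1.66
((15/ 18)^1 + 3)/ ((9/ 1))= 23/ 54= 0.43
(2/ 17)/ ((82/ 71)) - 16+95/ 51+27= 27109/ 2091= 12.96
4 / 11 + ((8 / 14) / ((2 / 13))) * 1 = 4.08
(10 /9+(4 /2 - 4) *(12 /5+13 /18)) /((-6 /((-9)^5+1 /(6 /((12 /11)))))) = -4546759 /90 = -50519.54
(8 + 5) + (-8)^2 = 77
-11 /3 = -3.67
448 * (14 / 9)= 6272 / 9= 696.89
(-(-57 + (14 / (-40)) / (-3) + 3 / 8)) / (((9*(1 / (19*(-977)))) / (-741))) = 31091298641 / 360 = 86364718.45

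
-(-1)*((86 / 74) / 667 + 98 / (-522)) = -41312 / 222111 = -0.19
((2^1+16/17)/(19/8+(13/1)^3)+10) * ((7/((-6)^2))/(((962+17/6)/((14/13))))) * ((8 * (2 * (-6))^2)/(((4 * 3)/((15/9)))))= 0.35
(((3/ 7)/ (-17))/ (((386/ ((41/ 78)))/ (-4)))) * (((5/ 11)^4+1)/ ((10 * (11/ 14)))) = 36818/ 2020384795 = 0.00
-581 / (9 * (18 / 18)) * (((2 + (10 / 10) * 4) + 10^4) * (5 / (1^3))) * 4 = -116269720 / 9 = -12918857.78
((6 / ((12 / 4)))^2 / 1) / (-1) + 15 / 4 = -1 / 4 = -0.25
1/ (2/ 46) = 23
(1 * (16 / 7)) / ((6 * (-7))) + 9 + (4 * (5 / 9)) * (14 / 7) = 5905 / 441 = 13.39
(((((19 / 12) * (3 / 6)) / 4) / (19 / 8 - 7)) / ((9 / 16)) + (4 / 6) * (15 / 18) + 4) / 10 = 895 / 1998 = 0.45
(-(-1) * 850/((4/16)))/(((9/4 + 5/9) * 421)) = 122400/42521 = 2.88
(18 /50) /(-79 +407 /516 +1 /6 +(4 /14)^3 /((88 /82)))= -17521812 /3797504275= -0.00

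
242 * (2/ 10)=242/ 5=48.40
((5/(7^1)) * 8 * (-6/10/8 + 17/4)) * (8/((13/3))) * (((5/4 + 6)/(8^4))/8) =14529/1490944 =0.01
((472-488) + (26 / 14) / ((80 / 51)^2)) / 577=-682987 / 25849600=-0.03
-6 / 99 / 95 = -2 / 3135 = -0.00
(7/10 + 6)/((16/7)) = 469/160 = 2.93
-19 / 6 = -3.17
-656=-656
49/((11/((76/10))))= 1862/55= 33.85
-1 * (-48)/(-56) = -6/7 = -0.86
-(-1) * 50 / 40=5 / 4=1.25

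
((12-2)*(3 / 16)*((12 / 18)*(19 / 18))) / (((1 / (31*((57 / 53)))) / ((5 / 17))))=12.94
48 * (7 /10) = 168 /5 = 33.60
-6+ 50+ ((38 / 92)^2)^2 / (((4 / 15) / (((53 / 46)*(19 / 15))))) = 36380717023 / 823851904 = 44.16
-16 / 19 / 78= -8 / 741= -0.01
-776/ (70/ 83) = -32204/ 35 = -920.11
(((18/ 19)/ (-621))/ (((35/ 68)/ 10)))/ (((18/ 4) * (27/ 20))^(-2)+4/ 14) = -2676888/ 28251613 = -0.09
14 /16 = 7 /8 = 0.88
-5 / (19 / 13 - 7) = 65 / 72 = 0.90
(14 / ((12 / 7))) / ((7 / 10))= 35 / 3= 11.67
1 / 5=0.20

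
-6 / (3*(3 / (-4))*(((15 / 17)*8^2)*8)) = 17 / 2880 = 0.01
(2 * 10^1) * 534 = 10680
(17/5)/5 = 17/25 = 0.68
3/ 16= 0.19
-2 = -2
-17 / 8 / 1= -2.12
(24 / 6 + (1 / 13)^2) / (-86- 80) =-677 / 28054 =-0.02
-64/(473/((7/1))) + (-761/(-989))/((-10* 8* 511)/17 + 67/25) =-10522509419/11105946819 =-0.95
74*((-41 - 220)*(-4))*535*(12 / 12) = 41331960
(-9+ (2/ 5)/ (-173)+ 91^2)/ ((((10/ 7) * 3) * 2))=25043473/ 25950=965.07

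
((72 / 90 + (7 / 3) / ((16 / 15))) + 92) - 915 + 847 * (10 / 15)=-61283 / 240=-255.35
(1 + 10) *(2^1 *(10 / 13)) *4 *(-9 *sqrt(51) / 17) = -7920 *sqrt(51) / 221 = -255.93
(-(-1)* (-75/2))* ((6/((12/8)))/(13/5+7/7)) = -125/3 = -41.67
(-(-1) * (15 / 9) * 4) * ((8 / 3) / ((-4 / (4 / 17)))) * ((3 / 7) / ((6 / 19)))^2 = -14440 / 7497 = -1.93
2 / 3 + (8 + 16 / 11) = 334 / 33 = 10.12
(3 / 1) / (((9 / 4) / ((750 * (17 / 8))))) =2125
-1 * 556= -556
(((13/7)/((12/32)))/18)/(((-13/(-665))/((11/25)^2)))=9196/3375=2.72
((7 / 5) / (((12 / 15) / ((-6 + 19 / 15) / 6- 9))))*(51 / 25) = -104839 / 3000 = -34.95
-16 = -16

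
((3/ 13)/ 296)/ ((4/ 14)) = 21/ 7696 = 0.00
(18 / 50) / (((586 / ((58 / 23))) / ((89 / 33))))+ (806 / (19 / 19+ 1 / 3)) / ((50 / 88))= 394338177 / 370645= 1063.92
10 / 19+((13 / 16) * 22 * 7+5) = 19859 / 152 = 130.65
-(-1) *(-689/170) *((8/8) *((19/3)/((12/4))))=-13091/1530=-8.56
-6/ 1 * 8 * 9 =-432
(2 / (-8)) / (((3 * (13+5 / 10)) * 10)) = -1 / 1620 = -0.00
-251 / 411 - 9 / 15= -2488 / 2055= -1.21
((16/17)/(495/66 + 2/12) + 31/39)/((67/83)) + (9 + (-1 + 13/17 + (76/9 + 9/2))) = 22.85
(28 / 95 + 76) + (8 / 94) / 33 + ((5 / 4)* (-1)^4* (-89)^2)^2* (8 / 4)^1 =231118977439849 / 1178760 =196069579.42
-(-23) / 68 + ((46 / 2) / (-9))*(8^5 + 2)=-51252073 / 612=-83745.22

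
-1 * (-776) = 776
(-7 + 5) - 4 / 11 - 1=-37 / 11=-3.36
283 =283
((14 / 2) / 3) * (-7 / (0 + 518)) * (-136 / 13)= 476 / 1443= 0.33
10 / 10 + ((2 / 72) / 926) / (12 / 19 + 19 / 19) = 1033435 / 1033416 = 1.00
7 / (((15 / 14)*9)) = 98 / 135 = 0.73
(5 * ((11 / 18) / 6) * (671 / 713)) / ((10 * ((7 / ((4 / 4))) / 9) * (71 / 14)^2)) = 51667 / 21565398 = 0.00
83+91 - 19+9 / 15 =778 / 5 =155.60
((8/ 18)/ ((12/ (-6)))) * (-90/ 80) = 1/ 4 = 0.25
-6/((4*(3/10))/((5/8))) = -25/8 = -3.12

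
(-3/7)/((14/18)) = -27/49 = -0.55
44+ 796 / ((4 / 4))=840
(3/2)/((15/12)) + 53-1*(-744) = 3991/5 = 798.20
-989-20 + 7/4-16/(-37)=-149009/148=-1006.82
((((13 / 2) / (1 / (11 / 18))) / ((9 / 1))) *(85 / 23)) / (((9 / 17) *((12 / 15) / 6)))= 1033175 / 44712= 23.11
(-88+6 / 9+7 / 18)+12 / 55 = -85859 / 990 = -86.73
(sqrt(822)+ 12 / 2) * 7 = 42+ 7 * sqrt(822) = 242.69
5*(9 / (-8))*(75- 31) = -495 / 2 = -247.50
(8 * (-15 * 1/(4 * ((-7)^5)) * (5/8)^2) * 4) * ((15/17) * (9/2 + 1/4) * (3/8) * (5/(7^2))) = 1603125/3584059136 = 0.00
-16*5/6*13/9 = -19.26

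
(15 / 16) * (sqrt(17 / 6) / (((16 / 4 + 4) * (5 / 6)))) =3 * sqrt(102) / 128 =0.24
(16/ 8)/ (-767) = -2/ 767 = -0.00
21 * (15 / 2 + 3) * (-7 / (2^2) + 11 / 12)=-735 / 4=-183.75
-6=-6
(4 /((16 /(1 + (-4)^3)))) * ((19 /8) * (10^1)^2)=-29925 /8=-3740.62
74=74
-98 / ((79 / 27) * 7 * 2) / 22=-189 / 1738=-0.11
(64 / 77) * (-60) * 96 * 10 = -3686400 / 77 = -47875.32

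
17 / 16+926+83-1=16145 / 16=1009.06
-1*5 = -5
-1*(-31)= 31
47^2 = 2209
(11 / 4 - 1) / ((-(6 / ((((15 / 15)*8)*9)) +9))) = -21 / 109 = -0.19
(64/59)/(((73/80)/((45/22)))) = 2.43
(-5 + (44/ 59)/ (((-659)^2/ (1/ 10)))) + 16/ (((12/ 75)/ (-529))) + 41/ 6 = -40661623631023/ 768677370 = -52898.17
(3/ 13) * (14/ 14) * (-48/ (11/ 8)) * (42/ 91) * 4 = -27648/ 1859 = -14.87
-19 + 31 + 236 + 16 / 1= 264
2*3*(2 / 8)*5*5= 37.50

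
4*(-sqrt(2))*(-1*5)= 20*sqrt(2)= 28.28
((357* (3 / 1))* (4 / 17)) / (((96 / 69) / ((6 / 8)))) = 135.84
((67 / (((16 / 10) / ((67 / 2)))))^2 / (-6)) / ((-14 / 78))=6549114325 / 3584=1827319.85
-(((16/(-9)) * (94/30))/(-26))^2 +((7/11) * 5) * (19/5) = 408088189/33880275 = 12.05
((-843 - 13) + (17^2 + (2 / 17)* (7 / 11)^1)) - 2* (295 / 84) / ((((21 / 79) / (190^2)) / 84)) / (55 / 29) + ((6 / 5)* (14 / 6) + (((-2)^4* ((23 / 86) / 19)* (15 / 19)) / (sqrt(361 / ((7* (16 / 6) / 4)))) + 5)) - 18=-829543484852 / 19635 + 920* sqrt(42) / 294937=-42248203.94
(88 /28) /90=0.03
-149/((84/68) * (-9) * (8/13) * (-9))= -32929/13608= -2.42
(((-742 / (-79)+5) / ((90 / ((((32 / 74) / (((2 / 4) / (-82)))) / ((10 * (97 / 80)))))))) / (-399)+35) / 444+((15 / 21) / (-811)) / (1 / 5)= 45479819387999 / 611038434974940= 0.07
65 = 65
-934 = -934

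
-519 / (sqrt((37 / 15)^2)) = -7785 / 37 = -210.41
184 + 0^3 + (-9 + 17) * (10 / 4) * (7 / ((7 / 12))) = 424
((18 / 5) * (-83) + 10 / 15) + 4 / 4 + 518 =220.87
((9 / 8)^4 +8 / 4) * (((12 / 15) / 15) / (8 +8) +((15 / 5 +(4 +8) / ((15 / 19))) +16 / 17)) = 68.95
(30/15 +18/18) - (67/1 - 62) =-2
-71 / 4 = -17.75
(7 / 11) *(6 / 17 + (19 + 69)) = 10514 / 187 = 56.22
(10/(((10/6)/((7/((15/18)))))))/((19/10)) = 504/19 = 26.53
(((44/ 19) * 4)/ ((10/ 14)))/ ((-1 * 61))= -0.21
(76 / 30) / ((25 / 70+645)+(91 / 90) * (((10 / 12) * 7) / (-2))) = 0.00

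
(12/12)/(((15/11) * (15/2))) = 22/225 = 0.10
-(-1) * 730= 730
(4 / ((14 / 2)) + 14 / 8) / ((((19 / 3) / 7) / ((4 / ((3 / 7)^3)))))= 22295 / 171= 130.38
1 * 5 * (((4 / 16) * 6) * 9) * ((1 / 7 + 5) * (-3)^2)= 21870 / 7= 3124.29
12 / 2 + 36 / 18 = 8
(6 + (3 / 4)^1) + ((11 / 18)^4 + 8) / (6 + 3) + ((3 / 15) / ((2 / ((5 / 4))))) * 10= 8412721 / 944784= 8.90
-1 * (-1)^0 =-1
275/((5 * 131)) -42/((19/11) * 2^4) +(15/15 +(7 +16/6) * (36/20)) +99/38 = 1981779/99560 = 19.91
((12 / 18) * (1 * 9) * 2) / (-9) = -4 / 3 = -1.33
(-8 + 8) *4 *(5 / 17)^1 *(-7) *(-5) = 0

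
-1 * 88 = -88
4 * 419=1676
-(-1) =1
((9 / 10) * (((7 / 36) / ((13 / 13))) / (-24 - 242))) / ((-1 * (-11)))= -1 / 16720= -0.00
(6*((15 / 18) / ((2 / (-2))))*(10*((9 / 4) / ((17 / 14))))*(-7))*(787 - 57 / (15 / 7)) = 8383410 / 17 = 493141.76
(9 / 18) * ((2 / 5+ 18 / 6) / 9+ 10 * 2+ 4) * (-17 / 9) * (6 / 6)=-18649 / 810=-23.02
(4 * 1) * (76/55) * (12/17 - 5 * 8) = -203072/935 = -217.19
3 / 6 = 1 / 2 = 0.50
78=78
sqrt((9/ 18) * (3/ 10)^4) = 9 * sqrt(2)/ 200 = 0.06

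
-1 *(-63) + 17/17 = 64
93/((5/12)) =223.20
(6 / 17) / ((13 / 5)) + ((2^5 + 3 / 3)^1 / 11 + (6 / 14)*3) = 6840 / 1547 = 4.42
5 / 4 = 1.25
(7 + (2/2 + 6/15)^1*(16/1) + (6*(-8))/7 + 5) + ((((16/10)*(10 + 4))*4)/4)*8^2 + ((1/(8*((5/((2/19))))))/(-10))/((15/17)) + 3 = 584192881/399000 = 1464.14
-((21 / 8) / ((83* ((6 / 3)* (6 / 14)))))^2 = -2401 / 1763584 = -0.00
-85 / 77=-1.10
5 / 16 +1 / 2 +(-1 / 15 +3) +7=2579 / 240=10.75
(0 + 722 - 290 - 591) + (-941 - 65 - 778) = -1943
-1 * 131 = -131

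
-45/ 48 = -15/ 16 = -0.94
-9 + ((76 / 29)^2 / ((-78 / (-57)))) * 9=395451 / 10933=36.17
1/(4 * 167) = 1/668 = 0.00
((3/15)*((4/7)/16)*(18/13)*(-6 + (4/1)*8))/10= 9/350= 0.03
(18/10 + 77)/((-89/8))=-3152/445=-7.08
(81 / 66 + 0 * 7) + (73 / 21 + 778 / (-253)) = 1573 / 966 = 1.63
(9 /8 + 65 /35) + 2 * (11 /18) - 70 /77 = 18269 /5544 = 3.30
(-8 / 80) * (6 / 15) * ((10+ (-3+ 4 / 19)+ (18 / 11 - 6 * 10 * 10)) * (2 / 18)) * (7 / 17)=864857 / 799425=1.08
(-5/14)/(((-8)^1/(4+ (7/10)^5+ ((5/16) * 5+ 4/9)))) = 5557513/20160000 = 0.28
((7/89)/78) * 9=21/2314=0.01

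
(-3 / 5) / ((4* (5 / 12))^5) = -729 / 15625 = -0.05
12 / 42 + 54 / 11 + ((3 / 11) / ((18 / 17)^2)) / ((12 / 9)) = 5.38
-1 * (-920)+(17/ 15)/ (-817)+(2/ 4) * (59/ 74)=1669361329/ 1813740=920.40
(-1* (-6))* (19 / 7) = 114 / 7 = 16.29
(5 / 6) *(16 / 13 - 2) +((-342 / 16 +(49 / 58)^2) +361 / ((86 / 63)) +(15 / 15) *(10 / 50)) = 13728482531 / 56414280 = 243.35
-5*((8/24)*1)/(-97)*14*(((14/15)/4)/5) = 49/4365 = 0.01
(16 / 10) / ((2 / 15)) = 12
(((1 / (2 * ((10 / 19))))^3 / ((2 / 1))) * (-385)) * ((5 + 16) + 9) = -1584429 / 320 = -4951.34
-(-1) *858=858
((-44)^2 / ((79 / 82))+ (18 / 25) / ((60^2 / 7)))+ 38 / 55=8734368083 / 4345000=2010.21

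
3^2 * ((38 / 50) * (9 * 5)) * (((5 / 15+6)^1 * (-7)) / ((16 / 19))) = -1296351 / 80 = -16204.39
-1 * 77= -77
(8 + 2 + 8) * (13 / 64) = 117 / 32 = 3.66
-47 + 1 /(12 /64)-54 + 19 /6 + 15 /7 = -1265 /14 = -90.36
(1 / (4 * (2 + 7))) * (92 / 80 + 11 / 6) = 179 / 2160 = 0.08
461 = 461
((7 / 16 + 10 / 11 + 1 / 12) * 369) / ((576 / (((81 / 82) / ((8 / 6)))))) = 61155 / 90112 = 0.68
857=857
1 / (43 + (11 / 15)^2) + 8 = 78593 / 9796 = 8.02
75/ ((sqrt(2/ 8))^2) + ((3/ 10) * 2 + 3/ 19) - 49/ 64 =1823953/ 6080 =299.99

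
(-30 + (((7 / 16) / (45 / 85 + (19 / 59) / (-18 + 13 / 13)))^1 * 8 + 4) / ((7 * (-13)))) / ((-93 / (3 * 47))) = 131911939 / 2888704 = 45.66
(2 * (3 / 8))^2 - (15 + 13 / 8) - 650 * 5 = -52257 / 16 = -3266.06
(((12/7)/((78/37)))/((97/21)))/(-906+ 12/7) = -259/1330355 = -0.00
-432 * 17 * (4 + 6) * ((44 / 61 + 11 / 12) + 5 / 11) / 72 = -2134.37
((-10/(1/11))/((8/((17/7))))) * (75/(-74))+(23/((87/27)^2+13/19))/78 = 3884755191/114693488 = 33.87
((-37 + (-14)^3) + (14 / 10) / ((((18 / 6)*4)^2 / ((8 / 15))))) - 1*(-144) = -3559943 / 1350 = -2636.99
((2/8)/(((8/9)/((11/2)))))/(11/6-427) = -297/81632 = -0.00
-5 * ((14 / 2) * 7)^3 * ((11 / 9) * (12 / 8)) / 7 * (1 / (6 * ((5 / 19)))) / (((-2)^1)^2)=-3512663 / 144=-24393.49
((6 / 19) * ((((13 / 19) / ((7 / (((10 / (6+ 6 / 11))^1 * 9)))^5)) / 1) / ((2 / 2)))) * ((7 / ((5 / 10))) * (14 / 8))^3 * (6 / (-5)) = -82437980625 / 739328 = -111503.93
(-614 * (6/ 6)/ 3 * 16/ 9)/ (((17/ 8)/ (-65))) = 5108480/ 459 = 11129.59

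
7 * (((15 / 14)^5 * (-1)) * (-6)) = 2278125 / 38416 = 59.30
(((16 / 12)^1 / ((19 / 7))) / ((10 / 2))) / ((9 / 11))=308 / 2565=0.12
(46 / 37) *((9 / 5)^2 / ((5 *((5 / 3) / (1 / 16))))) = 5589 / 185000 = 0.03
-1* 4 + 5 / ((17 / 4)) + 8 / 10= -172 / 85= -2.02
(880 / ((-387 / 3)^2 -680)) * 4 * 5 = 1600 / 1451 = 1.10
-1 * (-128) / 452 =32 / 113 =0.28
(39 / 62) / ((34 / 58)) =1131 / 1054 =1.07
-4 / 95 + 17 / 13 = 1563 / 1235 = 1.27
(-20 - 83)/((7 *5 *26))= -0.11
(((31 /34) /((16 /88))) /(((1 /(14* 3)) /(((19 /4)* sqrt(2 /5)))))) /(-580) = -136059* sqrt(10) /394400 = -1.09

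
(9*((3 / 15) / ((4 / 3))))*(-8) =-54 / 5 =-10.80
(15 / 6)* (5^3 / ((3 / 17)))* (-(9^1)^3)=-1290937.50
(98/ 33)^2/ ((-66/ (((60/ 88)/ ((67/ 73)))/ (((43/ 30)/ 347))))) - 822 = -107058644536/ 126542163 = -846.03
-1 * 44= -44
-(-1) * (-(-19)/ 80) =19/ 80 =0.24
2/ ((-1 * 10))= -0.20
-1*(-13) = 13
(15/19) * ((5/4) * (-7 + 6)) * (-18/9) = 75/38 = 1.97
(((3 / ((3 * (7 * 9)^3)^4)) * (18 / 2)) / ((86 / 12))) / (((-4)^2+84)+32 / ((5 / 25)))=1 / 21852362756196647847416790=0.00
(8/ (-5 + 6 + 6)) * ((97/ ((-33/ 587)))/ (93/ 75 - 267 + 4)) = 1423475/ 188958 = 7.53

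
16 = 16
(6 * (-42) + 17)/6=-235/6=-39.17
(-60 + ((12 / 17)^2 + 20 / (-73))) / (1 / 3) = -179.33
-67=-67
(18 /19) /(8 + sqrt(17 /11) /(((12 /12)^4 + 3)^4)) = 34603008 /292203071 - 1536 * sqrt(187) /292203071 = 0.12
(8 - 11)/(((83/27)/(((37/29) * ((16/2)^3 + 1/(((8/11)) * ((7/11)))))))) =-86292621/134792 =-640.19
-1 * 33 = -33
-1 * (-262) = 262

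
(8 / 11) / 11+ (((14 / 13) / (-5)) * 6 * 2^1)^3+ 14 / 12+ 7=-1800991207 / 199377750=-9.03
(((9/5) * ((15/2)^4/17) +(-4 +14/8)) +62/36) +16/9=91465/272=336.27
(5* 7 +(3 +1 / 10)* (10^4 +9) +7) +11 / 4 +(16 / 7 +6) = 4351331 / 140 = 31080.94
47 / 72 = 0.65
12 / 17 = 0.71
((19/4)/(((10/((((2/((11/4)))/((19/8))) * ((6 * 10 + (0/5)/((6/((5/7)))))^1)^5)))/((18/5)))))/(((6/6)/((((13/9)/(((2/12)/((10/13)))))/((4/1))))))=7464960000/11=678632727.27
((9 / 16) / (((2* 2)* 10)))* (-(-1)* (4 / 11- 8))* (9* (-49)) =47.36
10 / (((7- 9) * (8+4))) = -5 / 12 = -0.42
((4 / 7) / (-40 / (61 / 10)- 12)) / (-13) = 61 / 25753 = 0.00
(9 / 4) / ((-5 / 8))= -18 / 5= -3.60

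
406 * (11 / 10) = 2233 / 5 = 446.60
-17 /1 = -17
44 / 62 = 22 / 31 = 0.71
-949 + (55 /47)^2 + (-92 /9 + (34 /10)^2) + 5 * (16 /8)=-936.29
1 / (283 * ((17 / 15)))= 15 / 4811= 0.00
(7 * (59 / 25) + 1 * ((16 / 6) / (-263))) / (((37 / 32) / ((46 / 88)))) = 59920888 / 8028075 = 7.46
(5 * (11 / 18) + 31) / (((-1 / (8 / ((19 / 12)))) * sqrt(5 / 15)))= -9808 * sqrt(3) / 57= -298.03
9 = 9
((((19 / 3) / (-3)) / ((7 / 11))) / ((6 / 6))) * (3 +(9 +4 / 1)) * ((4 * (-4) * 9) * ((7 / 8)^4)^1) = 71687 / 16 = 4480.44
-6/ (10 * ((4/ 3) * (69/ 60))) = -9/ 23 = -0.39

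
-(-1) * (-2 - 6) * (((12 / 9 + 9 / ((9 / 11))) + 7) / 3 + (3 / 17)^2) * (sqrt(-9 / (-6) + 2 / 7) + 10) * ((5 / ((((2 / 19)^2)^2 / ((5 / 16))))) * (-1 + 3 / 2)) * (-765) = 2858818200.89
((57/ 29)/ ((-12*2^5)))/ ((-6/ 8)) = 19/ 2784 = 0.01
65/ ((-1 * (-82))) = 65/ 82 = 0.79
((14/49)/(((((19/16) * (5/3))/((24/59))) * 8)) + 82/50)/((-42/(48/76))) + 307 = 306.98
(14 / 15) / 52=7 / 390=0.02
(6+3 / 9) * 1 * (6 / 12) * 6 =19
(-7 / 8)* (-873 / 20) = 6111 / 160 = 38.19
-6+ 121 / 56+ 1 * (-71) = -4191 / 56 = -74.84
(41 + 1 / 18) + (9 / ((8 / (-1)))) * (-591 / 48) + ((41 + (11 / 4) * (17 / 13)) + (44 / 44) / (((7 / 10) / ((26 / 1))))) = 14324887 / 104832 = 136.65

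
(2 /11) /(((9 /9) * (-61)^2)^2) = 2 /152304251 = 0.00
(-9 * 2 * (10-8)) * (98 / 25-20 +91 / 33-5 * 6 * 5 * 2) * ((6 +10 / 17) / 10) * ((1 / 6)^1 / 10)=14475496 / 116875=123.85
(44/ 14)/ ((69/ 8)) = 176/ 483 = 0.36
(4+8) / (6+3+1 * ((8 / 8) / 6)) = 72 / 55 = 1.31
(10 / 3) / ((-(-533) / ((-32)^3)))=-204.93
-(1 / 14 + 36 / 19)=-523 / 266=-1.97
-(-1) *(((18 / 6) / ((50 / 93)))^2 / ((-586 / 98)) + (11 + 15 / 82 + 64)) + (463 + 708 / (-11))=154809547991 / 330357500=468.61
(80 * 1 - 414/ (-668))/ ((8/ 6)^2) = 242343/ 5344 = 45.35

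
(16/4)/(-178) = -2/89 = -0.02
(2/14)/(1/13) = 13/7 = 1.86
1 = 1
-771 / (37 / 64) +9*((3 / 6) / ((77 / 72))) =-3787500 / 2849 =-1329.41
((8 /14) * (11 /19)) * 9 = 396 /133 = 2.98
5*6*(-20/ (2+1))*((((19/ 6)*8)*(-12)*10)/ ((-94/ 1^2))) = -304000/ 47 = -6468.09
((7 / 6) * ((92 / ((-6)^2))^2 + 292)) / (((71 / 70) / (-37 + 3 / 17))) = -3708639970 / 293301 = -12644.48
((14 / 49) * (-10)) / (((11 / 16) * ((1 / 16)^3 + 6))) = -1310720 / 1892429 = -0.69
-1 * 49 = -49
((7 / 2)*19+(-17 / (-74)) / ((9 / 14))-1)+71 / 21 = 69.24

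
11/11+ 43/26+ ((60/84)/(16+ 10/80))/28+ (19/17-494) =-1369636181/2793882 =-490.23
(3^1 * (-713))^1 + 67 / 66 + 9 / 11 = -12823 / 6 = -2137.17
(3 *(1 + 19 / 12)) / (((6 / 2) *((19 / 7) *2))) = 217 / 456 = 0.48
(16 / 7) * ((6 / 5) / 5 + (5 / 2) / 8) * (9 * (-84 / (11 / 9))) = -214812 / 275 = -781.13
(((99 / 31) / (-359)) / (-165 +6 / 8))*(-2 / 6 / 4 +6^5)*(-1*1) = -1026421 / 2437251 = -0.42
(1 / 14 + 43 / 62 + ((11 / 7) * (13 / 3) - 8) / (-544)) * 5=1358435 / 354144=3.84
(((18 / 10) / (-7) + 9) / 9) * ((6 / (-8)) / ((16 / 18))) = -459 / 560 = -0.82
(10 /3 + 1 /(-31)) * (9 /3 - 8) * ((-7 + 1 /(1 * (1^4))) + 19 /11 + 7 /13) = 273230 /4433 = 61.64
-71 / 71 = -1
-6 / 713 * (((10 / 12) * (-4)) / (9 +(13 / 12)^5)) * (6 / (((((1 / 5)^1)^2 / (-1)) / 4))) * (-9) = 26873856000 / 1861486853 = 14.44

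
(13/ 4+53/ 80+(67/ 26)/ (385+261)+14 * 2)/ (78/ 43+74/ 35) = 3227137487/ 397191808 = 8.12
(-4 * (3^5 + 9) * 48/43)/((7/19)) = -131328/43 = -3054.14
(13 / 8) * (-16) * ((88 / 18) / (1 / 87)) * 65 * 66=-47441680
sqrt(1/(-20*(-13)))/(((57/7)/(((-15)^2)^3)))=5315625*sqrt(65)/494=86752.91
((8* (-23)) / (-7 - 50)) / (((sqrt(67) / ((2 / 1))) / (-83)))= -30544* sqrt(67) / 3819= -65.47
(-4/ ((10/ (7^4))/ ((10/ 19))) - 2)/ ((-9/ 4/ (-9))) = -38568/ 19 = -2029.89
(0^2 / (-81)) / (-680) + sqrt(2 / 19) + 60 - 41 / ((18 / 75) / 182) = -93095 / 3 + sqrt(38) / 19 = -31031.34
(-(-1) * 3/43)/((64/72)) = 27/344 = 0.08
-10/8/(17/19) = -95/68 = -1.40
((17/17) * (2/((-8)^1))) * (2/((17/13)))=-13/34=-0.38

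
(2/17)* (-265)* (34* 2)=-2120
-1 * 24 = -24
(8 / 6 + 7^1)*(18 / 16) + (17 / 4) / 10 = 9.80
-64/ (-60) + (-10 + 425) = 6241/ 15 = 416.07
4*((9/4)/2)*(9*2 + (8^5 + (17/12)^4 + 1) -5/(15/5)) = 679920193/4608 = 147552.13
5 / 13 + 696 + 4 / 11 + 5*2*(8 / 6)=304625 / 429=710.08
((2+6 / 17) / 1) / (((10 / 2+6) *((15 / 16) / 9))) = 384 / 187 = 2.05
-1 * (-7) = 7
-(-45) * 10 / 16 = 225 / 8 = 28.12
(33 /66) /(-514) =-1 /1028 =-0.00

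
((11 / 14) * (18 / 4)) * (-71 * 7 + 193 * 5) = 11583 / 7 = 1654.71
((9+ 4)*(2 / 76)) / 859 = 13 / 32642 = 0.00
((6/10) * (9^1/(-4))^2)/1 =243/80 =3.04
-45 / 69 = -15 / 23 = -0.65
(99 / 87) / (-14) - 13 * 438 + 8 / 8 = -2311391 / 406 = -5693.08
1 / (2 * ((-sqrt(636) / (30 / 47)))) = -5 * sqrt(159) / 4982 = -0.01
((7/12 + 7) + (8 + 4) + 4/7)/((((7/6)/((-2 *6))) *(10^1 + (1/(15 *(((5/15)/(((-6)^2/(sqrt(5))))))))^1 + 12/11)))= -426001125/20870129 + 55310310 *sqrt(5)/20870129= -14.49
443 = 443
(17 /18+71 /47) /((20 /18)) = 2077 /940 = 2.21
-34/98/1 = -17/49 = -0.35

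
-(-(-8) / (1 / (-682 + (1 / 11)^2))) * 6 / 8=495126 / 121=4091.95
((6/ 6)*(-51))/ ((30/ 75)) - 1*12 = -279/ 2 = -139.50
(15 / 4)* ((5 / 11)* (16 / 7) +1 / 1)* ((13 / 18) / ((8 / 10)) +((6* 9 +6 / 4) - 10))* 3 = 2622685 / 2464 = 1064.40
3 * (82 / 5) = 246 / 5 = 49.20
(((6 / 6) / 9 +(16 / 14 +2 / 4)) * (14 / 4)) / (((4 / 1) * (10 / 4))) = 221 / 360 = 0.61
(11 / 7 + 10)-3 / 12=317 / 28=11.32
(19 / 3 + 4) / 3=31 / 9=3.44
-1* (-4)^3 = 64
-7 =-7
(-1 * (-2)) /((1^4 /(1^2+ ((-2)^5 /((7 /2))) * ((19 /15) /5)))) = -1382 /525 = -2.63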